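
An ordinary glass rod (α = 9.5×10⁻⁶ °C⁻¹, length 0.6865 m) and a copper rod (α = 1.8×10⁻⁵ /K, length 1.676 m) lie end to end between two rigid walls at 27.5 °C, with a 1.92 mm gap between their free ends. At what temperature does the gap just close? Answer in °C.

α₁L₁ = 6.52175×10⁻⁶ m/K, α₂L₂ = 3.0168×10⁻⁵ m/K → total 3.668975×10⁻⁵ m/K
ΔT = g/(α₁L₁+α₂L₂) = 1.92×10⁻³ / 3.668975×10⁻⁵ = 52.331 K
T = 27.5 + 52.331 = 79.831 °C

T = 79.8 °C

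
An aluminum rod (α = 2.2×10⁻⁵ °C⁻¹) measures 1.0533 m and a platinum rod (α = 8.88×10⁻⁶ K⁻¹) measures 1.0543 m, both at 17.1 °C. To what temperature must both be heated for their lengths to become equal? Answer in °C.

L₁(1 + α₁ΔT) = L₂(1 + α₂ΔT) ⇒ ΔT = (L₂ − L₁)/(α₁L₁ − α₂L₂)
L₂ − L₁ = 1.0543 − 1.0533 = 1.00×10⁻³ m
α₁L₁ − α₂L₂ = 2.2×10⁻⁵×1.0533 − 8.88×10⁻⁶×1.0543 = 1.3810416×10⁻⁵ m/K
ΔT = 1.00×10⁻³ / 1.3810416×10⁻⁵ = 72.4091 K
T = 17.1 + 72.4091 = 89.5091 °C

T = 89.51 °C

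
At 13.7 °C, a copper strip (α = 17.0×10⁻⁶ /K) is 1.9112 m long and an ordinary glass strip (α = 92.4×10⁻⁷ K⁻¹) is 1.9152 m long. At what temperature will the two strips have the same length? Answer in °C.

Equal length when α₁L₁ΔT − α₂L₂ΔT = L₂ − L₁ = 4.00×10⁻³ m
α₁L₁ = 3.24904×10⁻⁵, α₂L₂ = 1.7696448×10⁻⁵ → Δ(αL) = 1.4793952×10⁻⁵ m/K
ΔT = 4.00×10⁻³ / 1.4793952×10⁻⁵ = 270.381 K, so T = 13.7 + 270.381 = 284.081 °C

T = 284.1 °C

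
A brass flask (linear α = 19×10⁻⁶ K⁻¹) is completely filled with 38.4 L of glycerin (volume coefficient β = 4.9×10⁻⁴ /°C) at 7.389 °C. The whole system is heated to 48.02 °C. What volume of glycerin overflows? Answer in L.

0.676 L

The flask also expands: β_container ≈ 3α = 5.7×10⁻⁵ /K
Net overflow = V₀(β_liq − 3α_cont)ΔT
β − 3α = 4.90×10⁻⁴ − 5.7×10⁻⁵ = 4.33×10⁻⁴ /K; ΔT = 40.631 K
ΔV = 38.4 × 4.33×10⁻⁴ × 40.631 = 0.676 L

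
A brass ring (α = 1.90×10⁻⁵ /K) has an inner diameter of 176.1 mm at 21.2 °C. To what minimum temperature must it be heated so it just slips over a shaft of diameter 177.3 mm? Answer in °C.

Required Δd = 177.3 − 176.1 = 1.2 mm
Δd = αd₀ΔT ⇒ ΔT = Δd/(αd₀) = 1.2 / (1.90×10⁻⁵ × 176.1) = 358.65 K
T_min = 21.2 + 358.65 = 379.85 °C

T = 380 °C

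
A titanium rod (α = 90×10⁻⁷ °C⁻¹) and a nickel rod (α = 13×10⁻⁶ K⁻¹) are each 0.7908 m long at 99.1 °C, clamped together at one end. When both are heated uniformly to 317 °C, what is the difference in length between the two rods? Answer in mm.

0.689 mm

ΔT = 217.9 K
titanium: ΔL = 90×10⁻⁷ × 0.7908 m × 217.9 = 1.5508×10⁻³ m = 1.5508 mm
nickel: ΔL = 13×10⁻⁶ × 0.7908 m × 217.9 = 2.2401×10⁻³ m = 2.2401 mm
difference = 2.2401 − 1.5508 = 0.6893 mm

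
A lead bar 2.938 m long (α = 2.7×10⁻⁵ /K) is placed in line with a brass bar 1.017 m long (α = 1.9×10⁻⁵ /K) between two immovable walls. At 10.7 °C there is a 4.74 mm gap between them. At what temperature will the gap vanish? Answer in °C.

T = 58.7 °C

α₁L₁ = 7.9326×10⁻⁵ m/K, α₂L₂ = 1.9323×10⁻⁵ m/K → total 9.8649×10⁻⁵ m/K
ΔT = g/(α₁L₁+α₂L₂) = 4.74×10⁻³ / 9.8649×10⁻⁵ = 48.049 K
T = 10.7 + 48.049 = 58.749 °C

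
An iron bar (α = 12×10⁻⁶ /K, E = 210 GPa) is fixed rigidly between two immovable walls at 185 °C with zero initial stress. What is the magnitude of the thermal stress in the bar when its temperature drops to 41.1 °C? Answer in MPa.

σ = 363 MPa

Fully constrained: the free strain ε = αΔT is blocked, so σ = Eε = EαΔT.
|ΔT| = 143.9 K
σ = 210×10⁹ × 12×10⁻⁶ × 143.9 = 3.63×10⁸ Pa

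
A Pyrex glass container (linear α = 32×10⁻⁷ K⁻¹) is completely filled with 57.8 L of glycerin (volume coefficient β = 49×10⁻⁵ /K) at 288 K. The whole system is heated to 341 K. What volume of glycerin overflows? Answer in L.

The container also expands: β_container ≈ 3α = 9.6×10⁻⁶ /K
Net overflow = V₀(β_liq − 3α_cont)ΔT
β − 3α = 4.90×10⁻⁴ − 9.6×10⁻⁶ = 4.804×10⁻⁴ /K; ΔT = 53 K
ΔV = 57.8 × 4.804×10⁻⁴ × 53 = 1.47 L

1.47 L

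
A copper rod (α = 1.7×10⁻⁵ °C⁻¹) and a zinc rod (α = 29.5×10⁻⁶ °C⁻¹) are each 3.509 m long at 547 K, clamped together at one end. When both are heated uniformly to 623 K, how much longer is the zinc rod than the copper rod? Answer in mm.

ΔT = 76 K
copper: ΔL = 1.7×10⁻⁵ × 3.509 m × 76 = 4.5336×10⁻³ m = 4.5336 mm
zinc: ΔL = 29.5×10⁻⁶ × 3.509 m × 76 = 7.8672×10⁻³ m = 7.8672 mm
difference = 7.8672 − 4.5336 = 3.3336 mm

3.33 mm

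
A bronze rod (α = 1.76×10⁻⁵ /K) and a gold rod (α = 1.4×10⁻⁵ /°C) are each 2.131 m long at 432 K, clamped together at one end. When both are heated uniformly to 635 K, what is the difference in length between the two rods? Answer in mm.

1.56 mm

ΔT = 203 K
bronze: ΔL = 1.76×10⁻⁵ × 2.131 m × 203 = 7.6136×10⁻³ m = 7.6136 mm
gold: ΔL = 1.4×10⁻⁵ × 2.131 m × 203 = 6.0563×10⁻³ m = 6.0563 mm
difference = 7.6136 − 6.0563 = 1.5573 mm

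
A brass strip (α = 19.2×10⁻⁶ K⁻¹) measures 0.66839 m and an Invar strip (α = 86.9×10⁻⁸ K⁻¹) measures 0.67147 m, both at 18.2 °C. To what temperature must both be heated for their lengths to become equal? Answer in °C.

L₁(1 + α₁ΔT) = L₂(1 + α₂ΔT) ⇒ ΔT = (L₂ − L₁)/(α₁L₁ − α₂L₂)
L₂ − L₁ = 0.67147 − 0.66839 = 3.08×10⁻³ m
α₁L₁ − α₂L₂ = 19.2×10⁻⁶×0.66839 − 86.9×10⁻⁸×0.67147 = 1.224958057×10⁻⁵ m/K
ΔT = 3.08×10⁻³ / 1.224958057×10⁻⁵ = 251.437 K
T = 18.2 + 251.437 = 269.637 °C

T = 269.6 °C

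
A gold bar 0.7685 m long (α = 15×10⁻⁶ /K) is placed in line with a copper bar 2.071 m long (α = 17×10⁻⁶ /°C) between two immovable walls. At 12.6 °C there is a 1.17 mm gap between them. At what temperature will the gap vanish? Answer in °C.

Gap closes when ΔL₁ + ΔL₂ = 1.17 mm = 1.17×10⁻³ m
(α₁L₁ + α₂L₂)ΔT = g
α₁L₁ + α₂L₂ = 15×10⁻⁶×0.7685 + 17×10⁻⁶×2.071 = 4.67345×10⁻⁵ m/K
ΔT = 1.17×10⁻³ / 4.67345×10⁻⁵ = 25.035 K
T = 12.6 + 25.035 = 37.635 °C

T = 37.6 °C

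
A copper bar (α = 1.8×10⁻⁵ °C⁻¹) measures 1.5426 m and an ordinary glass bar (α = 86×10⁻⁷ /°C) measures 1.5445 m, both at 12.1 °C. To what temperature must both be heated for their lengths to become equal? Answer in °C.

Equal length when α₁L₁ΔT − α₂L₂ΔT = L₂ − L₁ = 1.90×10⁻³ m
α₁L₁ = 2.77668×10⁻⁵, α₂L₂ = 1.32827×10⁻⁵ → Δ(αL) = 1.44841×10⁻⁵ m/K
ΔT = 1.90×10⁻³ / 1.44841×10⁻⁵ = 131.178 K, so T = 12.1 + 131.178 = 143.278 °C

T = 143.3 °C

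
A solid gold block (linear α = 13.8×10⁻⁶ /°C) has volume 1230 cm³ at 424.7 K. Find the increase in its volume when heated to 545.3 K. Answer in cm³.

ΔV = 6.14 cm³

Isotropic solid: β ≈ 3α = 4.1×10⁻⁵ /K; ΔT = 120.6 K
ΔV = 3αV₀ΔT = 3(13.8×10⁻⁶)(1230)(120.6) = 6.14 cm³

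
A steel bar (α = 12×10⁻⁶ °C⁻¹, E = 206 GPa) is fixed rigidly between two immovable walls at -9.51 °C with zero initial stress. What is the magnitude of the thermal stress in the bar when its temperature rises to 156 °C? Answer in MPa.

σ = 409 MPa

Fully constrained: the free strain ε = αΔT is blocked, so σ = Eε = EαΔT.
|ΔT| = 165.51 K
σ = 206×10⁹ × 12×10⁻⁶ × 165.51 = 4.09×10⁸ Pa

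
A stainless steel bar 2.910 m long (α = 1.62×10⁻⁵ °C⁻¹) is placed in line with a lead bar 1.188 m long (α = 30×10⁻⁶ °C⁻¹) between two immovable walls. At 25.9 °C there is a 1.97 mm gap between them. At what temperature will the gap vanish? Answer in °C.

T = 49.7 °C

α₁L₁ = 4.7142×10⁻⁵ m/K, α₂L₂ = 3.564×10⁻⁵ m/K → total 8.2782×10⁻⁵ m/K
ΔT = g/(α₁L₁+α₂L₂) = 1.97×10⁻³ / 8.2782×10⁻⁵ = 23.797 K
T = 25.9 + 23.797 = 49.697 °C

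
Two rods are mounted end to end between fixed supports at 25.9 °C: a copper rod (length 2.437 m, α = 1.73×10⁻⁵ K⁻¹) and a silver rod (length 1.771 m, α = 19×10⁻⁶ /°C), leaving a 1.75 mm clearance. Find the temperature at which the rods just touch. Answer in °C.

α₁L₁ = 4.21601×10⁻⁵ m/K, α₂L₂ = 3.3649×10⁻⁵ m/K → total 7.58091×10⁻⁵ m/K
ΔT = g/(α₁L₁+α₂L₂) = 1.75×10⁻³ / 7.58091×10⁻⁵ = 23.084 K
T = 25.9 + 23.084 = 48.984 °C

T = 49.0 °C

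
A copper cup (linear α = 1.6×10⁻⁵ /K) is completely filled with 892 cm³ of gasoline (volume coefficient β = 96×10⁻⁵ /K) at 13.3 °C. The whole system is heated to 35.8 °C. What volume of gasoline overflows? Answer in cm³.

18.3 cm³

The cup also expands: β_container ≈ 3α = 4.8×10⁻⁵ /K
Net overflow = V₀(β_liq − 3α_cont)ΔT
β − 3α = 9.60×10⁻⁴ − 4.8×10⁻⁵ = 9.12×10⁻⁴ /K; ΔT = 22.5 K
ΔV = 892 × 9.12×10⁻⁴ × 22.5 = 18.3 cm³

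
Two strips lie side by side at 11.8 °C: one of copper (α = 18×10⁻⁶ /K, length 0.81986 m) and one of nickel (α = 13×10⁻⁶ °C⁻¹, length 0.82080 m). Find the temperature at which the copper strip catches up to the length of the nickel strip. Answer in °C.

T = 241.8 °C

L₁(1 + α₁ΔT) = L₂(1 + α₂ΔT) ⇒ ΔT = (L₂ − L₁)/(α₁L₁ − α₂L₂)
L₂ − L₁ = 0.82080 − 0.81986 = 9.40×10⁻⁴ m
α₁L₁ − α₂L₂ = 18×10⁻⁶×0.81986 − 13×10⁻⁶×0.82080 = 4.08708×10⁻⁶ m/K
ΔT = 9.40×10⁻⁴ / 4.08708×10⁻⁶ = 229.993 K
T = 11.8 + 229.993 = 241.793 °C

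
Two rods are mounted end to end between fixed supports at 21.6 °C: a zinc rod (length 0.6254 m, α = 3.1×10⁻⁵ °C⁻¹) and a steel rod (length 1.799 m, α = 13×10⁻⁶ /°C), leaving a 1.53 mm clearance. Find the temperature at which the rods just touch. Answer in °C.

T = 57.4 °C

α₁L₁ = 1.93874×10⁻⁵ m/K, α₂L₂ = 2.3387×10⁻⁵ m/K → total 4.27744×10⁻⁵ m/K
ΔT = g/(α₁L₁+α₂L₂) = 1.53×10⁻³ / 4.27744×10⁻⁵ = 35.769 K
T = 21.6 + 35.769 = 57.369 °C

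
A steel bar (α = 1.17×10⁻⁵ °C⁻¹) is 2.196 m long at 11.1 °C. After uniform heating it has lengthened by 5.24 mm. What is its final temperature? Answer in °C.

T = 215 °C

ΔL = αL₀ΔT ⇒ ΔT = ΔL / (αL₀)
ΔT = 5.24×10⁻³ m / (1.17×10⁻⁵ × 2.196 m) = 203.95 K
T = 11.1 + 203.95 = 215.05 °C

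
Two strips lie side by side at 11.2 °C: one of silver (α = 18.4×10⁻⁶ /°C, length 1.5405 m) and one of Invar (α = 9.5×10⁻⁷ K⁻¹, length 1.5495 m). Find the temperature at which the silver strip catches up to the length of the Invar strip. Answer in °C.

T = 346.1 °C

Equal length when α₁L₁ΔT − α₂L₂ΔT = L₂ − L₁ = 9.00×10⁻³ m
α₁L₁ = 2.83452×10⁻⁵, α₂L₂ = 1.472025×10⁻⁶ → Δ(αL) = 2.6873175×10⁻⁵ m/K
ΔT = 9.00×10⁻³ / 2.6873175×10⁻⁵ = 334.906 K, so T = 11.2 + 334.906 = 346.106 °C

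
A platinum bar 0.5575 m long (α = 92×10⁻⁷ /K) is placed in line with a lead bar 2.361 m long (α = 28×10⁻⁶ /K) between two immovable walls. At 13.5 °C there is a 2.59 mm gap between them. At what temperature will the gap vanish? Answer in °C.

α₁L₁ = 5.129×10⁻⁶ m/K, α₂L₂ = 6.6108×10⁻⁵ m/K → total 7.1237×10⁻⁵ m/K
ΔT = g/(α₁L₁+α₂L₂) = 2.59×10⁻³ / 7.1237×10⁻⁵ = 36.358 K
T = 13.5 + 36.358 = 49.858 °C

T = 49.9 °C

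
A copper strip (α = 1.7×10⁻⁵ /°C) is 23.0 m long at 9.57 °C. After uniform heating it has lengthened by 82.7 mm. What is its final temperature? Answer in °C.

ΔL = αL₀ΔT ⇒ ΔT = ΔL / (αL₀)
ΔT = 82.7×10⁻³ m / (1.7×10⁻⁵ × 23.0 m) = 211.51 K
T = 9.57 + 211.51 = 221.08 °C

T = 221 °C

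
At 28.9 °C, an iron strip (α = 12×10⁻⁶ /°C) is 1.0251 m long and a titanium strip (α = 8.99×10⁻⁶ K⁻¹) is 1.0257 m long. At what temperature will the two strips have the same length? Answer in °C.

L₁(1 + α₁ΔT) = L₂(1 + α₂ΔT) ⇒ ΔT = (L₂ − L₁)/(α₁L₁ − α₂L₂)
L₂ − L₁ = 1.0257 − 1.0251 = 6.00×10⁻⁴ m
α₁L₁ − α₂L₂ = 12×10⁻⁶×1.0251 − 8.99×10⁻⁶×1.0257 = 3.080157×10⁻⁶ m/K
ΔT = 6.00×10⁻⁴ / 3.080157×10⁻⁶ = 194.795 K
T = 28.9 + 194.795 = 223.695 °C

T = 223.7 °C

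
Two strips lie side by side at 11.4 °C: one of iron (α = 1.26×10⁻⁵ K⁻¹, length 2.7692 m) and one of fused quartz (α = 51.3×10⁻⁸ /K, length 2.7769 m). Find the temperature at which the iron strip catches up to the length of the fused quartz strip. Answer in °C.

T = 241.5 °C

L₁(1 + α₁ΔT) = L₂(1 + α₂ΔT) ⇒ ΔT = (L₂ − L₁)/(α₁L₁ − α₂L₂)
L₂ − L₁ = 2.7769 − 2.7692 = 7.70×10⁻³ m
α₁L₁ − α₂L₂ = 1.26×10⁻⁵×2.7692 − 51.3×10⁻⁸×2.7769 = 3.34673703×10⁻⁵ m/K
ΔT = 7.70×10⁻³ / 3.34673703×10⁻⁵ = 230.075 K
T = 11.4 + 230.075 = 241.475 °C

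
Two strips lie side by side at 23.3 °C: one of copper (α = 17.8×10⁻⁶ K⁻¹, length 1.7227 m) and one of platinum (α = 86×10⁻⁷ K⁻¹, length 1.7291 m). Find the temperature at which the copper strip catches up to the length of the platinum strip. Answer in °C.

T = 428.5 °C

L₁(1 + α₁ΔT) = L₂(1 + α₂ΔT) ⇒ ΔT = (L₂ − L₁)/(α₁L₁ − α₂L₂)
L₂ − L₁ = 1.7291 − 1.7227 = 6.40×10⁻³ m
α₁L₁ − α₂L₂ = 17.8×10⁻⁶×1.7227 − 86×10⁻⁷×1.7291 = 1.57938×10⁻⁵ m/K
ΔT = 6.40×10⁻³ / 1.57938×10⁻⁵ = 405.222 K
T = 23.3 + 405.222 = 428.522 °C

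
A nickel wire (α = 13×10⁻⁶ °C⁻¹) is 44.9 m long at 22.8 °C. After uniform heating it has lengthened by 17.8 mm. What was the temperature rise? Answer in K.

ΔL = αL₀ΔT ⇒ ΔT = ΔL / (αL₀)
ΔT = 17.8×10⁻³ m / (13×10⁻⁶ × 44.9 m) = 30.495 K

ΔT = 30.5 K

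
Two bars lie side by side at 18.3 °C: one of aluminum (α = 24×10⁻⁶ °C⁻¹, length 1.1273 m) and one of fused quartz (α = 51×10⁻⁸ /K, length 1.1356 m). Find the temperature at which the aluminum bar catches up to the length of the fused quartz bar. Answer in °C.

T = 331.8 °C

L₁(1 + α₁ΔT) = L₂(1 + α₂ΔT) ⇒ ΔT = (L₂ − L₁)/(α₁L₁ − α₂L₂)
L₂ − L₁ = 1.1356 − 1.1273 = 8.30×10⁻³ m
α₁L₁ − α₂L₂ = 24×10⁻⁶×1.1273 − 51×10⁻⁸×1.1356 = 2.6476044×10⁻⁵ m/K
ΔT = 8.30×10⁻³ / 2.6476044×10⁻⁵ = 313.491 K
T = 18.3 + 313.491 = 331.791 °C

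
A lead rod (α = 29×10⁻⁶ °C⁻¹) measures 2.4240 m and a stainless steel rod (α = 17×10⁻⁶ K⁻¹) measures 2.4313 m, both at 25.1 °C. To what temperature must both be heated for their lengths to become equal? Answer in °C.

T = 277.1 °C

L₁(1 + α₁ΔT) = L₂(1 + α₂ΔT) ⇒ ΔT = (L₂ − L₁)/(α₁L₁ − α₂L₂)
L₂ − L₁ = 2.4313 − 2.4240 = 7.30×10⁻³ m
α₁L₁ − α₂L₂ = 29×10⁻⁶×2.4240 − 17×10⁻⁶×2.4313 = 2.89639×10⁻⁵ m/K
ΔT = 7.30×10⁻³ / 2.89639×10⁻⁵ = 252.038 K
T = 25.1 + 252.038 = 277.138 °C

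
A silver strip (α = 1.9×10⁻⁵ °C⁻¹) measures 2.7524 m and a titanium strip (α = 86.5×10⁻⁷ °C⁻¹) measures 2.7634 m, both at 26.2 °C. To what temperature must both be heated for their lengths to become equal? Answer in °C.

T = 413.6 °C

Equal length when α₁L₁ΔT − α₂L₂ΔT = L₂ − L₁ = 1.10×10⁻² m
α₁L₁ = 5.22956×10⁻⁵, α₂L₂ = 2.390341×10⁻⁵ → Δ(αL) = 2.839219×10⁻⁵ m/K
ΔT = 1.10×10⁻² / 2.839219×10⁻⁵ = 387.430 K, so T = 26.2 + 387.430 = 413.630 °C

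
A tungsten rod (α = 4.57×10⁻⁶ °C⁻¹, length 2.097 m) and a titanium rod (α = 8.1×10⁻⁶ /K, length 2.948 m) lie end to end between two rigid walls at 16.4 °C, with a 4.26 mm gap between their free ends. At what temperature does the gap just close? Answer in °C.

α₁L₁ = 9.58329×10⁻⁶ m/K, α₂L₂ = 2.38788×10⁻⁵ m/K → total 3.346209×10⁻⁵ m/K
ΔT = g/(α₁L₁+α₂L₂) = 4.26×10⁻³ / 3.346209×10⁻⁵ = 127.31 K
T = 16.4 + 127.31 = 143.71 °C

T = 144 °C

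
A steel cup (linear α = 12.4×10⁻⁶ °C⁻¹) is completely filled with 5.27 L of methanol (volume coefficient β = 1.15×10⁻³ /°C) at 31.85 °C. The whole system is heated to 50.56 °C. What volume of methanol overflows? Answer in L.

0.110 L

The cup also expands: β_container ≈ 3α = 3.72×10⁻⁵ /K
Net overflow = V₀(β_liq − 3α_cont)ΔT
β − 3α = 1.15×10⁻³ − 3.72×10⁻⁵ = 1.1128×10⁻³ /K; ΔT = 18.71 K
ΔV = 5.27 × 1.1128×10⁻³ × 18.71 = 0.110 L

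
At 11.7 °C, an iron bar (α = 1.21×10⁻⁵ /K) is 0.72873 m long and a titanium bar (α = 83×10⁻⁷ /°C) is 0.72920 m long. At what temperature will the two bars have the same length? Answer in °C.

Equal length when α₁L₁ΔT − α₂L₂ΔT = L₂ − L₁ = 4.70×10⁻⁴ m
α₁L₁ = 8.817633×10⁻⁶, α₂L₂ = 6.05236×10⁻⁶ → Δ(αL) = 2.765273×10⁻⁶ m/K
ΔT = 4.70×10⁻⁴ / 2.765273×10⁻⁶ = 169.965 K, so T = 11.7 + 169.965 = 181.665 °C

T = 181.7 °C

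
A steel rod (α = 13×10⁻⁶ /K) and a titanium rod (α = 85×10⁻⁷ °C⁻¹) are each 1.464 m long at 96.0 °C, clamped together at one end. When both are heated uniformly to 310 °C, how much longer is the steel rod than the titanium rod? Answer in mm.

ΔT = 214.0 K
steel: ΔL = 13×10⁻⁶ × 1.464 m × 214.0 = 4.0728×10⁻³ m = 4.0728 mm
titanium: ΔL = 85×10⁻⁷ × 1.464 m × 214.0 = 2.6630×10⁻³ m = 2.6630 mm
difference = 4.0728 − 2.6630 = 1.4098 mm

1.41 mm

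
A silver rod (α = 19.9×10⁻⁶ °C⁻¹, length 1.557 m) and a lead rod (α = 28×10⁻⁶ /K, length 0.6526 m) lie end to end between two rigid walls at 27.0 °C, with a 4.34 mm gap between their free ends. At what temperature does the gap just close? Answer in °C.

α₁L₁ = 3.09843×10⁻⁵ m/K, α₂L₂ = 1.82728×10⁻⁵ m/K → total 4.92571×10⁻⁵ m/K
ΔT = g/(α₁L₁+α₂L₂) = 4.34×10⁻³ / 4.92571×10⁻⁵ = 88.11 K
T = 27.0 + 88.11 = 115.11 °C

T = 115 °C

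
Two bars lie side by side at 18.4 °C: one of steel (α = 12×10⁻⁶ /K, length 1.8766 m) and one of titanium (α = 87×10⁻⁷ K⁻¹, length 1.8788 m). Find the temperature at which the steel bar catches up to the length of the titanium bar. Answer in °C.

T = 374.8 °C

Equal length when α₁L₁ΔT − α₂L₂ΔT = L₂ − L₁ = 2.20×10⁻³ m
α₁L₁ = 2.25192×10⁻⁵, α₂L₂ = 1.634556×10⁻⁵ → Δ(αL) = 6.17364×10⁻⁶ m/K
ΔT = 2.20×10⁻³ / 6.17364×10⁻⁶ = 356.354 K, so T = 18.4 + 356.354 = 374.754 °C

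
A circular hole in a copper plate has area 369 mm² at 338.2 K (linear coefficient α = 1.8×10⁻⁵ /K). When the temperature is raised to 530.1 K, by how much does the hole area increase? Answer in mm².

Area coefficient ≈ 2α; |ΔT| = 191.9 K
ΔA = 2αA₀ΔT = 2(1.8×10⁻⁵)(369)(191.9) = 2.55 mm²

ΔA = 2.55 mm²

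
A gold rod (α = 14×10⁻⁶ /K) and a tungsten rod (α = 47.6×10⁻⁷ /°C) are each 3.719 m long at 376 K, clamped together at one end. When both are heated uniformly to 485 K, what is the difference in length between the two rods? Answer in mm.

3.75 mm

ΔT = 109 K
gold: ΔL = 14×10⁻⁶ × 3.719 m × 109 = 5.6752×10⁻³ m = 5.6752 mm
tungsten: ΔL = 47.6×10⁻⁷ × 3.719 m × 109 = 1.9296×10⁻³ m = 1.9296 mm
difference = 5.6752 − 1.9296 = 3.7456 mm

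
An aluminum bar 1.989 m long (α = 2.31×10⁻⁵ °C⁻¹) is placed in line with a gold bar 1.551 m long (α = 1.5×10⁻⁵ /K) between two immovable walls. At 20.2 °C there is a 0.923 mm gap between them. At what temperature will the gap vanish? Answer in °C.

T = 33.5 °C

Gap closes when ΔL₁ + ΔL₂ = 0.923 mm = 9.23×10⁻⁴ m
(α₁L₁ + α₂L₂)ΔT = g
α₁L₁ + α₂L₂ = 2.31×10⁻⁵×1.989 + 1.5×10⁻⁵×1.551 = 6.92109×10⁻⁵ m/K
ΔT = 9.23×10⁻⁴ / 6.92109×10⁻⁵ = 13.336 K
T = 20.2 + 13.336 = 33.536 °C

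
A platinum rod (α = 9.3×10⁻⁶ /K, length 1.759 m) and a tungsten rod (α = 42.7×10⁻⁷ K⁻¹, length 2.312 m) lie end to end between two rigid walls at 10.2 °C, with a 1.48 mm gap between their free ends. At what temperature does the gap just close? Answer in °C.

α₁L₁ = 1.63587×10⁻⁵ m/K, α₂L₂ = 9.87224×10⁻⁶ m/K → total 2.623094×10⁻⁵ m/K
ΔT = g/(α₁L₁+α₂L₂) = 1.48×10⁻³ / 2.623094×10⁻⁵ = 56.422 K
T = 10.2 + 56.422 = 66.622 °C

T = 66.6 °C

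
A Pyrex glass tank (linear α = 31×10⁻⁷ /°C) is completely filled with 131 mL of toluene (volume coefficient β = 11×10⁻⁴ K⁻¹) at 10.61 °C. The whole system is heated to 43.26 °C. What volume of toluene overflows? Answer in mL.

4.67 mL

The tank also expands: β_container ≈ 3α = 9.3×10⁻⁶ /K
Net overflow = V₀(β_liq − 3α_cont)ΔT
β − 3α = 1.10×10⁻³ − 9.3×10⁻⁶ = 1.0907×10⁻³ /K; ΔT = 32.65 K
ΔV = 131 × 1.0907×10⁻³ × 32.65 = 4.67 mL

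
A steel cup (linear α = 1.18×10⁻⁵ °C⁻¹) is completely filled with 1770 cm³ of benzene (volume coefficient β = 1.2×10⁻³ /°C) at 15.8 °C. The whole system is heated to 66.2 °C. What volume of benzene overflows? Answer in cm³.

The cup also expands: β_container ≈ 3α = 3.54×10⁻⁵ /K
Net overflow = V₀(β_liq − 3α_cont)ΔT
β − 3α = 1.20×10⁻³ − 3.54×10⁻⁵ = 1.1646×10⁻³ /K; ΔT = 50.4 K
ΔV = 1770 × 1.1646×10⁻³ × 50.4 = 104 cm³

104 cm³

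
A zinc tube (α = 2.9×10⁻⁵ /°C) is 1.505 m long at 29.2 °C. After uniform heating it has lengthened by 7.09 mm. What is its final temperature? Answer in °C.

ΔL = αL₀ΔT ⇒ ΔT = ΔL / (αL₀)
ΔT = 7.09×10⁻³ m / (2.9×10⁻⁵ × 1.505 m) = 162.45 K
T = 29.2 + 162.45 = 191.65 °C

T = 192 °C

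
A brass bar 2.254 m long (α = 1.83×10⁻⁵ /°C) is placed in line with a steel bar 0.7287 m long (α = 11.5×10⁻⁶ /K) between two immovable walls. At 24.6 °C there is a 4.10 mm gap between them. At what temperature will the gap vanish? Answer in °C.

T = 107 °C

Gap closes when ΔL₁ + ΔL₂ = 4.10 mm = 4.10×10⁻³ m
(α₁L₁ + α₂L₂)ΔT = g
α₁L₁ + α₂L₂ = 1.83×10⁻⁵×2.254 + 11.5×10⁻⁶×0.7287 = 4.962825×10⁻⁵ m/K
ΔT = 4.10×10⁻³ / 4.962825×10⁻⁵ = 82.61 K
T = 24.6 + 82.61 = 107.21 °C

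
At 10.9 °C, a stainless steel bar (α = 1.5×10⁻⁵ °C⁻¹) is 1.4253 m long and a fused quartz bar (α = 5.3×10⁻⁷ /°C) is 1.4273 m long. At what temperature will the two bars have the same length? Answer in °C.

T = 107.9 °C

Equal length when α₁L₁ΔT − α₂L₂ΔT = L₂ − L₁ = 2.00×10⁻³ m
α₁L₁ = 2.13795×10⁻⁵, α₂L₂ = 7.56469×10⁻⁷ → Δ(αL) = 2.0623031×10⁻⁵ m/K
ΔT = 2.00×10⁻³ / 2.0623031×10⁻⁵ = 96.979 K, so T = 10.9 + 96.979 = 107.879 °C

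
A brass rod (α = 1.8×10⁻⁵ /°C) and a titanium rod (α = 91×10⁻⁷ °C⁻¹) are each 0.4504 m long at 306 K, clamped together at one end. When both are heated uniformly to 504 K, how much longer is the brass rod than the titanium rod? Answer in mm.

ΔT = 198 K
brass: ΔL = 1.8×10⁻⁵ × 0.4504 m × 198 = 1.6052×10⁻³ m = 1.6052 mm
titanium: ΔL = 91×10⁻⁷ × 0.4504 m × 198 = 8.1153×10⁻⁴ m = 0.81153 mm
difference = 1.6052 − 0.81153 = 0.79367 mm

0.794 mm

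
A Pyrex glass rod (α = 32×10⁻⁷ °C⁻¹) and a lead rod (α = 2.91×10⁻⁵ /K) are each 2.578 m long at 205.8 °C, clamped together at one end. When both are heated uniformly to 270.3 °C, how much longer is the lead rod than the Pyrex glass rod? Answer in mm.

4.31 mm

ΔT = 64.5 K
Pyrex glass: ΔL = 32×10⁻⁷ × 2.578 m × 64.5 = 5.3210×10⁻⁴ m = 0.53210 mm
lead: ΔL = 2.91×10⁻⁵ × 2.578 m × 64.5 = 4.8388×10⁻³ m = 4.8388 mm
difference = 4.8388 − 0.53210 = 4.3067 mm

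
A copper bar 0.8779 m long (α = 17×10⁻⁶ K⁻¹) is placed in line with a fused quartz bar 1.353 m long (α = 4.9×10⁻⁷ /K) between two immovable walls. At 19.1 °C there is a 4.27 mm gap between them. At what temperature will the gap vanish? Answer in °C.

Gap closes when ΔL₁ + ΔL₂ = 4.27 mm = 4.27×10⁻³ m
(α₁L₁ + α₂L₂)ΔT = g
α₁L₁ + α₂L₂ = 17×10⁻⁶×0.8779 + 4.9×10⁻⁷×1.353 = 1.558727×10⁻⁵ m/K
ΔT = 4.27×10⁻³ / 1.558727×10⁻⁵ = 273.94 K
T = 19.1 + 273.94 = 293.04 °C

T = 293 °C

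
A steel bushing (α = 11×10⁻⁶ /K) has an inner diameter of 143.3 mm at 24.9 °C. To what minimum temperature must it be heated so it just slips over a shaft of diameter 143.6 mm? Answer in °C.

T = 215 °C

Required Δd = 143.6 − 143.3 = 0.3 mm
Δd = αd₀ΔT ⇒ ΔT = Δd/(αd₀) = 0.3 / (11×10⁻⁶ × 143.3) = 190.32 K
T_min = 24.9 + 190.32 = 215.22 °C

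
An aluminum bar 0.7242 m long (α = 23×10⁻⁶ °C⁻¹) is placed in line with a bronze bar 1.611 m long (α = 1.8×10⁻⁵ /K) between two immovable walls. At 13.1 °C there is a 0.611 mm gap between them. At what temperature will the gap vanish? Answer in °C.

Gap closes when ΔL₁ + ΔL₂ = 0.611 mm = 6.11×10⁻⁴ m
(α₁L₁ + α₂L₂)ΔT = g
α₁L₁ + α₂L₂ = 23×10⁻⁶×0.7242 + 1.8×10⁻⁵×1.611 = 4.56546×10⁻⁵ m/K
ΔT = 6.11×10⁻⁴ / 4.56546×10⁻⁵ = 13.383 K
T = 13.1 + 13.383 = 26.483 °C

T = 26.5 °C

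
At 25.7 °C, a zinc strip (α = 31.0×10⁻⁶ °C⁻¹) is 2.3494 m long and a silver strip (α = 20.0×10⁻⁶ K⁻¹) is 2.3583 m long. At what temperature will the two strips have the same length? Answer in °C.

T = 372.5 °C

Equal length when α₁L₁ΔT − α₂L₂ΔT = L₂ − L₁ = 8.90×10⁻³ m
α₁L₁ = 7.28314×10⁻⁵, α₂L₂ = 4.7166×10⁻⁵ → Δ(αL) = 2.56654×10⁻⁵ m/K
ΔT = 8.90×10⁻³ / 2.56654×10⁻⁵ = 346.770 K, so T = 25.7 + 346.770 = 372.470 °C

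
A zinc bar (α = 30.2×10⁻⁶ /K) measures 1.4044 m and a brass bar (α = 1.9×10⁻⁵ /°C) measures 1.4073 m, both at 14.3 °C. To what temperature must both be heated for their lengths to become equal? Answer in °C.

L₁(1 + α₁ΔT) = L₂(1 + α₂ΔT) ⇒ ΔT = (L₂ − L₁)/(α₁L₁ − α₂L₂)
L₂ − L₁ = 1.4073 − 1.4044 = 2.90×10⁻³ m
α₁L₁ − α₂L₂ = 30.2×10⁻⁶×1.4044 − 1.9×10⁻⁵×1.4073 = 1.567418×10⁻⁵ m/K
ΔT = 2.90×10⁻³ / 1.567418×10⁻⁵ = 185.018 K
T = 14.3 + 185.018 = 199.318 °C

T = 199.3 °C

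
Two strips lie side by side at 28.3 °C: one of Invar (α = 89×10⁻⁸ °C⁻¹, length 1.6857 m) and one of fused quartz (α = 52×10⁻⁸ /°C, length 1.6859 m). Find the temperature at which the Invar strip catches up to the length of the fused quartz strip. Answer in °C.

T = 349.0 °C

L₁(1 + α₁ΔT) = L₂(1 + α₂ΔT) ⇒ ΔT = (L₂ − L₁)/(α₁L₁ − α₂L₂)
L₂ − L₁ = 1.6859 − 1.6857 = 2.00×10⁻⁴ m
α₁L₁ − α₂L₂ = 89×10⁻⁸×1.6857 − 52×10⁻⁸×1.6859 = 6.23605×10⁻⁷ m/K
ΔT = 2.00×10⁻⁴ / 6.23605×10⁻⁷ = 320.716 K
T = 28.3 + 320.716 = 349.016 °C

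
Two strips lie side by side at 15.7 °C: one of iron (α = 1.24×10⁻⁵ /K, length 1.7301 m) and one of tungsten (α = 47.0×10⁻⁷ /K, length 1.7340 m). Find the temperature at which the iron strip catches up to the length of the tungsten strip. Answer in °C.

T = 308.9 °C

L₁(1 + α₁ΔT) = L₂(1 + α₂ΔT) ⇒ ΔT = (L₂ − L₁)/(α₁L₁ − α₂L₂)
L₂ − L₁ = 1.7340 − 1.7301 = 3.90×10⁻³ m
α₁L₁ − α₂L₂ = 1.24×10⁻⁵×1.7301 − 47.0×10⁻⁷×1.7340 = 1.330344×10⁻⁵ m/K
ΔT = 3.90×10⁻³ / 1.330344×10⁻⁵ = 293.157 K
T = 15.7 + 293.157 = 308.857 °C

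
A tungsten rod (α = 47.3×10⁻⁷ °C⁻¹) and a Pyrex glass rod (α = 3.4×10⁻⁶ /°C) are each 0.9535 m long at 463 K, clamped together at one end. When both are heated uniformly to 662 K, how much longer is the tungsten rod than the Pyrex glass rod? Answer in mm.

ΔT = 199 K
tungsten: ΔL = 47.3×10⁻⁷ × 0.9535 m × 199 = 8.9750×10⁻⁴ m = 0.89750 mm
Pyrex glass: ΔL = 3.4×10⁻⁶ × 0.9535 m × 199 = 6.4514×10⁻⁴ m = 0.64514 mm
difference = 0.89750 − 0.64514 = 0.25236 mm

0.252 mm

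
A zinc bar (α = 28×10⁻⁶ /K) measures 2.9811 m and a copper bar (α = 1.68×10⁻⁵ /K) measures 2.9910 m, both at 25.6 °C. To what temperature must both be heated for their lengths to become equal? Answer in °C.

T = 323.6 °C

Equal length when α₁L₁ΔT − α₂L₂ΔT = L₂ − L₁ = 9.90×10⁻³ m
α₁L₁ = 8.34708×10⁻⁵, α₂L₂ = 5.02488×10⁻⁵ → Δ(αL) = 3.3222×10⁻⁵ m/K
ΔT = 9.90×10⁻³ / 3.3222×10⁻⁵ = 297.995 K, so T = 25.6 + 297.995 = 323.595 °C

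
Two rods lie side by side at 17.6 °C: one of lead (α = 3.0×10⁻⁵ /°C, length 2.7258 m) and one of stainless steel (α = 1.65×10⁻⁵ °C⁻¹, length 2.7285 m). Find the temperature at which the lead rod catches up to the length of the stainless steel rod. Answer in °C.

T = 91.06 °C

Equal length when α₁L₁ΔT − α₂L₂ΔT = L₂ − L₁ = 2.70×10⁻³ m
α₁L₁ = 8.1774×10⁻⁵, α₂L₂ = 4.502025×10⁻⁵ → Δ(αL) = 3.675375×10⁻⁵ m/K
ΔT = 2.70×10⁻³ / 3.675375×10⁻⁵ = 73.4619 K, so T = 17.6 + 73.4619 = 91.0619 °C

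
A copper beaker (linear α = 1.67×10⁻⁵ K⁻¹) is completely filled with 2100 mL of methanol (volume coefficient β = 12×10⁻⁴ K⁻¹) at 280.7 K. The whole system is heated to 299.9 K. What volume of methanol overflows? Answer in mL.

46.4 mL

The beaker also expands: β_container ≈ 3α = 5.01×10⁻⁵ /K
Net overflow = V₀(β_liq − 3α_cont)ΔT
β − 3α = 1.20×10⁻³ − 5.01×10⁻⁵ = 1.1499×10⁻³ /K; ΔT = 19.2 K
ΔV = 2100 × 1.1499×10⁻³ × 19.2 = 46.4 mL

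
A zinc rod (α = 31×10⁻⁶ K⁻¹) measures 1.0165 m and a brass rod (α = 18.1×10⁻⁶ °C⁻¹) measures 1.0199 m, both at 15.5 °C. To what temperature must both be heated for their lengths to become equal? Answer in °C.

L₁(1 + α₁ΔT) = L₂(1 + α₂ΔT) ⇒ ΔT = (L₂ − L₁)/(α₁L₁ − α₂L₂)
L₂ − L₁ = 1.0199 − 1.0165 = 3.40×10⁻³ m
α₁L₁ − α₂L₂ = 31×10⁻⁶×1.0165 − 18.1×10⁻⁶×1.0199 = 1.305131×10⁻⁵ m/K
ΔT = 3.40×10⁻³ / 1.305131×10⁻⁵ = 260.510 K
T = 15.5 + 260.510 = 276.010 °C

T = 276.0 °C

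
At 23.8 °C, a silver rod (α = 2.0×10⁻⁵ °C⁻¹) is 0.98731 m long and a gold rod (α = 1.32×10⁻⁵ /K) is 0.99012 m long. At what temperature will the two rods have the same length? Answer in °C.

Equal length when α₁L₁ΔT − α₂L₂ΔT = L₂ − L₁ = 2.81×10⁻³ m
α₁L₁ = 1.97462×10⁻⁵, α₂L₂ = 1.3069584×10⁻⁵ → Δ(αL) = 6.676616×10⁻⁶ m/K
ΔT = 2.81×10⁻³ / 6.676616×10⁻⁶ = 420.872 K, so T = 23.8 + 420.872 = 444.672 °C

T = 444.7 °C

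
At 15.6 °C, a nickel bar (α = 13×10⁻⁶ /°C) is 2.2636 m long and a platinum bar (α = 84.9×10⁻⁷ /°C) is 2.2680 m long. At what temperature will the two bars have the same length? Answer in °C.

T = 448.2 °C

Equal length when α₁L₁ΔT − α₂L₂ΔT = L₂ − L₁ = 4.40×10⁻³ m
α₁L₁ = 2.94268×10⁻⁵, α₂L₂ = 1.925532×10⁻⁵ → Δ(αL) = 1.017148×10⁻⁵ m/K
ΔT = 4.40×10⁻³ / 1.017148×10⁻⁵ = 432.582 K, so T = 15.6 + 432.582 = 448.182 °C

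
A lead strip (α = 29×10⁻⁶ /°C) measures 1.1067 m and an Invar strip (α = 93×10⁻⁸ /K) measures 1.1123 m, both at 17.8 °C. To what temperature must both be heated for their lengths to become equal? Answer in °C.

L₁(1 + α₁ΔT) = L₂(1 + α₂ΔT) ⇒ ΔT = (L₂ − L₁)/(α₁L₁ − α₂L₂)
L₂ − L₁ = 1.1123 − 1.1067 = 5.60×10⁻³ m
α₁L₁ − α₂L₂ = 29×10⁻⁶×1.1067 − 93×10⁻⁸×1.1123 = 3.1059861×10⁻⁵ m/K
ΔT = 5.60×10⁻³ / 3.1059861×10⁻⁵ = 180.297 K
T = 17.8 + 180.297 = 198.097 °C

T = 198.1 °C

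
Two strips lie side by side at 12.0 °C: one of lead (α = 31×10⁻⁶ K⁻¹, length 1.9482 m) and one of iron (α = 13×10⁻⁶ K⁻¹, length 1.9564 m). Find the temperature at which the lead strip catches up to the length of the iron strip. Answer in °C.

L₁(1 + α₁ΔT) = L₂(1 + α₂ΔT) ⇒ ΔT = (L₂ − L₁)/(α₁L₁ − α₂L₂)
L₂ − L₁ = 1.9564 − 1.9482 = 8.20×10⁻³ m
α₁L₁ − α₂L₂ = 31×10⁻⁶×1.9482 − 13×10⁻⁶×1.9564 = 3.4961×10⁻⁵ m/K
ΔT = 8.20×10⁻³ / 3.4961×10⁻⁵ = 234.547 K
T = 12.0 + 234.547 = 246.547 °C

T = 246.5 °C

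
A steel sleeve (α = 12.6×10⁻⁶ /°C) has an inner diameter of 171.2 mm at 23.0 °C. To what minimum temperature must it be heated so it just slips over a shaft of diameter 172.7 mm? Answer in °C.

Required Δd = 172.7 − 171.2 = 1.5 mm
Δd = αd₀ΔT ⇒ ΔT = Δd/(αd₀) = 1.5 / (12.6×10⁻⁶ × 171.2) = 695.37 K
T_min = 23.0 + 695.37 = 718.37 °C

T = 718 °C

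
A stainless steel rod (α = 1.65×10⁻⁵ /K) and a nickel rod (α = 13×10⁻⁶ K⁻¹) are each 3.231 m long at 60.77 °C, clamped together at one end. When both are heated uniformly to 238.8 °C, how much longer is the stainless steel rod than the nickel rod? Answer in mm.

2.01 mm

ΔT = 178.03 K
stainless steel: ΔL = 1.65×10⁻⁵ × 3.231 m × 178.03 = 9.4910×10⁻³ m = 9.4910 mm
nickel: ΔL = 13×10⁻⁶ × 3.231 m × 178.03 = 7.4778×10⁻³ m = 7.4778 mm
difference = 9.4910 − 7.4778 = 2.0132 mm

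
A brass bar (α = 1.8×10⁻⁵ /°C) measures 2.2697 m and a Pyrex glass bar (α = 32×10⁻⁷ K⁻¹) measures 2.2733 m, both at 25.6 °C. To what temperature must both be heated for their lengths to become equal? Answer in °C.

T = 132.8 °C

L₁(1 + α₁ΔT) = L₂(1 + α₂ΔT) ⇒ ΔT = (L₂ − L₁)/(α₁L₁ − α₂L₂)
L₂ − L₁ = 2.2733 − 2.2697 = 3.60×10⁻³ m
α₁L₁ − α₂L₂ = 1.8×10⁻⁵×2.2697 − 32×10⁻⁷×2.2733 = 3.358004×10⁻⁵ m/K
ΔT = 3.60×10⁻³ / 3.358004×10⁻⁵ = 107.207 K
T = 25.6 + 107.207 = 132.807 °C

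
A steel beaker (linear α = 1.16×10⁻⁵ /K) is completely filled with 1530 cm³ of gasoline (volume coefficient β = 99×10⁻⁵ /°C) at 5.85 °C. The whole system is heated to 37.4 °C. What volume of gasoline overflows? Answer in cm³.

46.1 cm³

The beaker also expands: β_container ≈ 3α = 3.48×10⁻⁵ /K
Net overflow = V₀(β_liq − 3α_cont)ΔT
β − 3α = 9.90×10⁻⁴ − 3.48×10⁻⁵ = 9.552×10⁻⁴ /K; ΔT = 31.55 K
ΔV = 1530 × 9.552×10⁻⁴ × 31.55 = 46.1 cm³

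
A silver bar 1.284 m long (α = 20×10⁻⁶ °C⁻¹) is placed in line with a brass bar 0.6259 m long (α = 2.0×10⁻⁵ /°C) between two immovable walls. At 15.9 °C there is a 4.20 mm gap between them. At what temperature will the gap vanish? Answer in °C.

Gap closes when ΔL₁ + ΔL₂ = 4.20 mm = 4.20×10⁻³ m
(α₁L₁ + α₂L₂)ΔT = g
α₁L₁ + α₂L₂ = 20×10⁻⁶×1.284 + 2.0×10⁻⁵×0.6259 = 3.8198×10⁻⁵ m/K
ΔT = 4.20×10⁻³ / 3.8198×10⁻⁵ = 109.95 K
T = 15.9 + 109.95 = 125.85 °C

T = 126 °C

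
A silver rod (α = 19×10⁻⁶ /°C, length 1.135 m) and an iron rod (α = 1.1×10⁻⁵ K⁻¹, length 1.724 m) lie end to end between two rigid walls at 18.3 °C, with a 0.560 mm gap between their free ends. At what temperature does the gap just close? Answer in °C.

α₁L₁ = 2.1565×10⁻⁵ m/K, α₂L₂ = 1.8964×10⁻⁵ m/K → total 4.0529×10⁻⁵ m/K
ΔT = g/(α₁L₁+α₂L₂) = 5.60×10⁻⁴ / 4.0529×10⁻⁵ = 13.817 K
T = 18.3 + 13.817 = 32.117 °C

T = 32.1 °C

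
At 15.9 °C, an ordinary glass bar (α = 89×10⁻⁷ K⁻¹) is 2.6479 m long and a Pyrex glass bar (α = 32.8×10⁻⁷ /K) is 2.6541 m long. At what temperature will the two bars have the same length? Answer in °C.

Equal length when α₁L₁ΔT − α₂L₂ΔT = L₂ − L₁ = 6.20×10⁻³ m
α₁L₁ = 2.356631×10⁻⁵, α₂L₂ = 8.705448×10⁻⁶ → Δ(αL) = 1.4860862×10⁻⁵ m/K
ΔT = 6.20×10⁻³ / 1.4860862×10⁻⁵ = 417.203 K, so T = 15.9 + 417.203 = 433.103 °C

T = 433.1 °C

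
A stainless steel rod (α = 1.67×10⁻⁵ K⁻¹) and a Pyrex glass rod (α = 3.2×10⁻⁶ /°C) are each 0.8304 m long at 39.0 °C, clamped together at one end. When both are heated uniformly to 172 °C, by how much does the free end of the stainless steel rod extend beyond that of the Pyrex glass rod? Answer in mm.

1.49 mm

ΔT = 133.0 K
stainless steel: ΔL = 1.67×10⁻⁵ × 0.8304 m × 133.0 = 1.8444×10⁻³ m = 1.8444 mm
Pyrex glass: ΔL = 3.2×10⁻⁶ × 0.8304 m × 133.0 = 3.5342×10⁻⁴ m = 0.35342 mm
difference = 1.8444 − 0.35342 = 1.49098 mm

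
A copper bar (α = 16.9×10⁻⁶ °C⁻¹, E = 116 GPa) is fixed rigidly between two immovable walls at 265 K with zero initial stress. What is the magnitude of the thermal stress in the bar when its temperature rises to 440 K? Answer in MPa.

σ = 343 MPa

Fully constrained: the free strain ε = αΔT is blocked, so σ = Eε = EαΔT.
|ΔT| = 175 K
σ = 116×10⁹ × 16.9×10⁻⁶ × 175 = 3.43×10⁸ Pa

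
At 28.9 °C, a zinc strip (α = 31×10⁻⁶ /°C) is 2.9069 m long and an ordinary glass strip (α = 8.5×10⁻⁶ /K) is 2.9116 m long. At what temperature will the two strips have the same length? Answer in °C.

Equal length when α₁L₁ΔT − α₂L₂ΔT = L₂ − L₁ = 4.70×10⁻³ m
α₁L₁ = 9.01139×10⁻⁵, α₂L₂ = 2.47486×10⁻⁵ → Δ(αL) = 6.53653×10⁻⁵ m/K
ΔT = 4.70×10⁻³ / 6.53653×10⁻⁵ = 71.904 K, so T = 28.9 + 71.904 = 100.804 °C

T = 100.8 °C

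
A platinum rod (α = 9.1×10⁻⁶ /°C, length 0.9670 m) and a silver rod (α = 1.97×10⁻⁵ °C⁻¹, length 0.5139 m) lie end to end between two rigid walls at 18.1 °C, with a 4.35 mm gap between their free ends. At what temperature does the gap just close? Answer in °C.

α₁L₁ = 8.7997×10⁻⁶ m/K, α₂L₂ = 1.012383×10⁻⁵ m/K → total 1.892353×10⁻⁵ m/K
ΔT = g/(α₁L₁+α₂L₂) = 4.35×10⁻³ / 1.892353×10⁻⁵ = 229.87 K
T = 18.1 + 229.87 = 247.97 °C

T = 248 °C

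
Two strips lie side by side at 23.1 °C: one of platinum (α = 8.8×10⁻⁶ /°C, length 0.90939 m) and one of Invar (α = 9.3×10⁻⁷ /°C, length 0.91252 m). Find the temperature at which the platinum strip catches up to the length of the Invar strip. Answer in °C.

L₁(1 + α₁ΔT) = L₂(1 + α₂ΔT) ⇒ ΔT = (L₂ − L₁)/(α₁L₁ − α₂L₂)
L₂ − L₁ = 0.91252 − 0.90939 = 3.13×10⁻³ m
α₁L₁ − α₂L₂ = 8.8×10⁻⁶×0.90939 − 9.3×10⁻⁷×0.91252 = 7.1539884×10⁻⁶ m/K
ΔT = 3.13×10⁻³ / 7.1539884×10⁻⁶ = 437.518 K
T = 23.1 + 437.518 = 460.618 °C

T = 460.6 °C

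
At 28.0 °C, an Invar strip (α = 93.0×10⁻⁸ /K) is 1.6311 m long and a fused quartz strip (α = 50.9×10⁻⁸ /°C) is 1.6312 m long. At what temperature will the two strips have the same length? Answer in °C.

Equal length when α₁L₁ΔT − α₂L₂ΔT = L₂ − L₁ = 1.00×10⁻⁴ m
α₁L₁ = 1.516923×10⁻⁶, α₂L₂ = 8.302808×10⁻⁷ → Δ(αL) = 6.866422×10⁻⁷ m/K
ΔT = 1.00×10⁻⁴ / 6.866422×10⁻⁷ = 145.636 K, so T = 28.0 + 145.636 = 173.636 °C

T = 173.6 °C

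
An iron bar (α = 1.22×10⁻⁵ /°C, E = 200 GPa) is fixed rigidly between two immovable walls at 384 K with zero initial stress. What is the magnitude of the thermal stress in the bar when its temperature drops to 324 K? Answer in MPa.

σ = 146 MPa

Fully constrained: the free strain ε = αΔT is blocked, so σ = Eε = EαΔT.
|ΔT| = 60 K
σ = 200×10⁹ × 1.22×10⁻⁵ × 60 = 1.46×10⁸ Pa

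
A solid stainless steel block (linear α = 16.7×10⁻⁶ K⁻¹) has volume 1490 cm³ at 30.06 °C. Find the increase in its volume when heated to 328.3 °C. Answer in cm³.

Isotropic solid: β ≈ 3α = 5.0×10⁻⁵ /K; ΔT = 298.24 K
ΔV = 3αV₀ΔT = 3(16.7×10⁻⁶)(1490)(298.24) = 22.3 cm³

ΔV = 22.3 cm³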